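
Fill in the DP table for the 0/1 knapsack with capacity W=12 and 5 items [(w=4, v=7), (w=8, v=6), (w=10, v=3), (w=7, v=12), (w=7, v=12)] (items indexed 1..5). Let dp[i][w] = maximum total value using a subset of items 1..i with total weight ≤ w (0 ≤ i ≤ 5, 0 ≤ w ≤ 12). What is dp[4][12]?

i\w   0   1   2   3   4   5   6   7   8   9  10  11  12
  0   0   0   0   0   0   0   0   0   0   0   0   0   0
  1   0   0   0   0   7   7   7   7   7   7   7   7   7
  2   0   0   0   0   7   7   7   7   7   7   7   7  13
  3   0   0   0   0   7   7   7   7   7   7   7   7  13
  4   0   0   0   0   7   7   7  12  12  12  12  19  19
  5   0   0   0   0   7   7   7  12  12  12  12  19  19

19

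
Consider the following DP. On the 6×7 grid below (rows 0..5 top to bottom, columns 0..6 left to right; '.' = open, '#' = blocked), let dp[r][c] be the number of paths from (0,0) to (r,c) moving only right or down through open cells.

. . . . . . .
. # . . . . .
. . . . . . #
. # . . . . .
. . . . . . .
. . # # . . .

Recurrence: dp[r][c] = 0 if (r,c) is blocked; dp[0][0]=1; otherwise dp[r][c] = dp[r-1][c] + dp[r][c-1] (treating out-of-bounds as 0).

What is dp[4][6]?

r\c   0   1   2   3   4   5   6
  0   1   1   1   1   1   1   1
  1   1   0   1   2   3   4   5
  2   1   1   2   4   7  11   0
  3   1   0   2   6  13  24  24
  4   1   1   3   9  22  46  70
  5   1   2   0   0  22  68 138

70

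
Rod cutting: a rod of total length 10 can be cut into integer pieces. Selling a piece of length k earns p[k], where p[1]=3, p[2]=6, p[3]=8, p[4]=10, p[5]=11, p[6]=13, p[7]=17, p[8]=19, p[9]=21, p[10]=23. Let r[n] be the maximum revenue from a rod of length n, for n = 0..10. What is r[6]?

   n    0    1    2    3    4    5    6    7    8    9   10
r[n]    0    3    6    9   12   15   18   21   24   27   30

18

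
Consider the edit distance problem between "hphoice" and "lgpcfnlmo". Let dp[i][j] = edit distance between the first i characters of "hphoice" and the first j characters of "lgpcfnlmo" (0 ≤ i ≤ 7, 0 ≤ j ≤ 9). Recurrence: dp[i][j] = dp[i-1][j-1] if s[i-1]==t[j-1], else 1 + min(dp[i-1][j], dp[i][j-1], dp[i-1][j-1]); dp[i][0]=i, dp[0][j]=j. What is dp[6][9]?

8

   ''  l  g  p  c  f  n  l  m  o
''  0  1  2  3  4  5  6  7  8  9
 h  1  1  2  3  4  5  6  7  8  9
 p  2  2  2  2  3  4  5  6  7  8
 h  3  3  3  3  3  4  5  6  7  8
 o  4  4  4  4  4  4  5  6  7  7
 i  5  5  5  5  5  5  5  6  7  8
 c  6  6  6  6  5  6  6  6  7  8
 e  7  7  7  7  6  6  7  7  7  8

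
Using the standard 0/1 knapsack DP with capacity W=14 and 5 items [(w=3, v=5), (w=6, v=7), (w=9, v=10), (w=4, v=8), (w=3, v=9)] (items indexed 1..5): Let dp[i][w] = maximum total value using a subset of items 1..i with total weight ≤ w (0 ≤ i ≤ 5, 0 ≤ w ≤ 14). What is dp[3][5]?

5

i\w   0   1   2   3   4   5   6   7   8   9  10  11  12  13  14
  0   0   0   0   0   0   0   0   0   0   0   0   0   0   0   0
  1   0   0   0   5   5   5   5   5   5   5   5   5   5   5   5
  2   0   0   0   5   5   5   7   7   7  12  12  12  12  12  12
  3   0   0   0   5   5   5   7   7   7  12  12  12  15  15  15
  4   0   0   0   5   8   8   8  13  13  13  15  15  15  20  20
  5   0   0   0   9   9   9  14  17  17  17  22  22  22  24  24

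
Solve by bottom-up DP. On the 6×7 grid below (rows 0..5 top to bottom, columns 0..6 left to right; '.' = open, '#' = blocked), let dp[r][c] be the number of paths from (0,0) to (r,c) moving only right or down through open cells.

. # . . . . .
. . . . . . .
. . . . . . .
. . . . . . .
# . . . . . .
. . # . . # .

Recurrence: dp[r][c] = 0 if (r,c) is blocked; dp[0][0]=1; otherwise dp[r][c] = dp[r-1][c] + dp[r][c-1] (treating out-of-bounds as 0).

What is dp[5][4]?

53

r\c   0   1   2   3   4   5   6
  0   1   0   0   0   0   0   0
  1   1   1   1   1   1   1   1
  2   1   2   3   4   5   6   7
  3   1   3   6  10  15  21  28
  4   0   3   9  19  34  55  83
  5   0   3   0  19  53   0  83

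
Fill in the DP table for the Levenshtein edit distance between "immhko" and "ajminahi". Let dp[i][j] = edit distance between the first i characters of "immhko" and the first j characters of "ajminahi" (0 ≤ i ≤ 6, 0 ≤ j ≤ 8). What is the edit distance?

7

   ''  a  j  m  i  n  a  h  i
''  0  1  2  3  4  5  6  7  8
 i  1  1  2  3  3  4  5  6  7
 m  2  2  2  2  3  4  5  6  7
 m  3  3  3  2  3  4  5  6  7
 h  4  4  4  3  3  4  5  5  6
 k  5  5  5  4  4  4  5  6  6
 o  6  6  6  5  5  5  5  6  7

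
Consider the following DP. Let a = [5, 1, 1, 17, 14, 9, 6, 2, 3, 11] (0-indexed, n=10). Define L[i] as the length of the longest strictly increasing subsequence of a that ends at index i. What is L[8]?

   i    0    1    2    3    4    5    6    7    8    9
a[i]    5    1    1   17   14    9    6    2    3   11
L[i]    1    1    1    2    2    2    2    2    3    4

3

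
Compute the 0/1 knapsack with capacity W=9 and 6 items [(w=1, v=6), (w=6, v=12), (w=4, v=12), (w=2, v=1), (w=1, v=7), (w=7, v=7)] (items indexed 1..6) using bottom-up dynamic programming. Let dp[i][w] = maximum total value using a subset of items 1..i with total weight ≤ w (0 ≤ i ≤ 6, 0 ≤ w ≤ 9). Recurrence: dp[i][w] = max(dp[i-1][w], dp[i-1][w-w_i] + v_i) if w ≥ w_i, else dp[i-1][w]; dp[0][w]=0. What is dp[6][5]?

19

i\w   0   1   2   3   4   5   6   7   8   9
  0   0   0   0   0   0   0   0   0   0   0
  1   0   6   6   6   6   6   6   6   6   6
  2   0   6   6   6   6   6  12  18  18  18
  3   0   6   6   6  12  18  18  18  18  18
  4   0   6   6   7  12  18  18  19  19  19
  5   0   7  13  13  14  19  25  25  26  26
  6   0   7  13  13  14  19  25  25  26  26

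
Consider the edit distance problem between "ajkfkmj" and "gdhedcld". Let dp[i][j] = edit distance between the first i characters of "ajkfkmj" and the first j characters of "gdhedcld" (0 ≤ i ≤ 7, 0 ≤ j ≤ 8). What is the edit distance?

8

   ''  g  d  h  e  d  c  l  d
''  0  1  2  3  4  5  6  7  8
 a  1  1  2  3  4  5  6  7  8
 j  2  2  2  3  4  5  6  7  8
 k  3  3  3  3  4  5  6  7  8
 f  4  4  4  4  4  5  6  7  8
 k  5  5  5  5  5  5  6  7  8
 m  6  6  6  6  6  6  6  7  8
 j  7  7  7  7  7  7  7  7  8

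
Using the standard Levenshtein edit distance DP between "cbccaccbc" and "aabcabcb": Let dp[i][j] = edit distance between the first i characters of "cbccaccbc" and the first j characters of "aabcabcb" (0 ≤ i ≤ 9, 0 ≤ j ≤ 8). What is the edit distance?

5

   ''  a  a  b  c  a  b  c  b
''  0  1  2  3  4  5  6  7  8
 c  1  1  2  3  3  4  5  6  7
 b  2  2  2  2  3  4  4  5  6
 c  3  3  3  3  2  3  4  4  5
 c  4  4  4  4  3  3  4  4  5
 a  5  4  4  5  4  3  4  5  5
 c  6  5  5  5  5  4  4  4  5
 c  7  6  6  6  5  5  5  4  5
 b  8  7  7  6  6  6  5  5  4
 c  9  8  8  7  6  7  6  5  5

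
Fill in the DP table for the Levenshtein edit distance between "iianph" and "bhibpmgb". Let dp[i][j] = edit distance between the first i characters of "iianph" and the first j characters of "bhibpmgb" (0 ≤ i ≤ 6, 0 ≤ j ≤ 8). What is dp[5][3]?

   ''  b  h  i  b  p  m  g  b
''  0  1  2  3  4  5  6  7  8
 i  1  1  2  2  3  4  5  6  7
 i  2  2  2  2  3  4  5  6  7
 a  3  3  3  3  3  4  5  6  7
 n  4  4  4  4  4  4  5  6  7
 p  5  5  5  5  5  4  5  6  7
 h  6  6  5  6  6  5  5  6  7

5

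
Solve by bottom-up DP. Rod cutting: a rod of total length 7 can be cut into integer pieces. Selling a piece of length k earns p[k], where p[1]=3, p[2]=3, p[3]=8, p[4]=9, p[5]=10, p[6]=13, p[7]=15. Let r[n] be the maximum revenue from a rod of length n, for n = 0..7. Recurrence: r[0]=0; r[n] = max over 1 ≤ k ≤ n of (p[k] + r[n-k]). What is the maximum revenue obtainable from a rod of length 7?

   n    0    1    2    3    4    5    6    7
r[n]    0    3    6    9   12   15   18   21

21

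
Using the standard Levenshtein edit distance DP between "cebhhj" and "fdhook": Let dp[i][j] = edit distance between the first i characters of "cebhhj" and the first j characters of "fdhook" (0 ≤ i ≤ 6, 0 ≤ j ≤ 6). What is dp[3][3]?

   ''  f  d  h  o  o  k
''  0  1  2  3  4  5  6
 c  1  1  2  3  4  5  6
 e  2  2  2  3  4  5  6
 b  3  3  3  3  4  5  6
 h  4  4  4  3  4  5  6
 h  5  5  5  4  4  5  6
 j  6  6  6  5  5  5  6

3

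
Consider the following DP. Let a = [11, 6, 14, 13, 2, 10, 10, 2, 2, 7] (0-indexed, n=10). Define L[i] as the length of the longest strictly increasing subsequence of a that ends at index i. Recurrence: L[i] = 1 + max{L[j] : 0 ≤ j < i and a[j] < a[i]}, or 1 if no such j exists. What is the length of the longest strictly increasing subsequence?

2

   i    0    1    2    3    4    5    6    7    8    9
a[i]   11    6   14   13    2   10   10    2    2    7
L[i]    1    1    2    2    1    2    2    1    1    2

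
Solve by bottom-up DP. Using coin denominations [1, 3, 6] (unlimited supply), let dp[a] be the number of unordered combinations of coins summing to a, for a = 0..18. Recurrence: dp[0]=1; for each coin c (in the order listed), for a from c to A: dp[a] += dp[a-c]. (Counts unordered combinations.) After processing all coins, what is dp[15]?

after  coin     0     1     2     3     4     5     6     7     8     9    10    11    12    13    14    15    16    17    18
          1     1     1     1     1     1     1     1     1     1     1     1     1     1     1     1     1     1     1     1
          3     1     1     1     2     2     2     3     3     3     4     4     4     5     5     5     6     6     6     7
          6     1     1     1     2     2     2     4     4     4     6     6     6     9     9     9    12    12    12    16

12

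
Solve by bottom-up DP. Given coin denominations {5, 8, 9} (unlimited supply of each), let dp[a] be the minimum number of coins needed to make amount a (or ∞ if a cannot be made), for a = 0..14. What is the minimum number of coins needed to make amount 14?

2

 a  0  1  2  3  4  5  6  7  8  9 10 11 12 13 14
dp  0  -  -  -  -  1  -  -  1  1  2  -  -  2  2
(- denotes ∞ / unreachable)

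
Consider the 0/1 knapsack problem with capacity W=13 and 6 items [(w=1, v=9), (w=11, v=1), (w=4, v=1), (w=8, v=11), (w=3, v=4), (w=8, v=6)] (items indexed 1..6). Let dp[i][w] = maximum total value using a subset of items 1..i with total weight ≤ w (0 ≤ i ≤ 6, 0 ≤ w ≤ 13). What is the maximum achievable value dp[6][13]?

24

i\w   0   1   2   3   4   5   6   7   8   9  10  11  12  13
  0   0   0   0   0   0   0   0   0   0   0   0   0   0   0
  1   0   9   9   9   9   9   9   9   9   9   9   9   9   9
  2   0   9   9   9   9   9   9   9   9   9   9   9  10  10
  3   0   9   9   9   9  10  10  10  10  10  10  10  10  10
  4   0   9   9   9   9  10  10  10  11  20  20  20  20  21
  5   0   9   9   9  13  13  13  13  14  20  20  20  24  24
  6   0   9   9   9  13  13  13  13  14  20  20  20  24  24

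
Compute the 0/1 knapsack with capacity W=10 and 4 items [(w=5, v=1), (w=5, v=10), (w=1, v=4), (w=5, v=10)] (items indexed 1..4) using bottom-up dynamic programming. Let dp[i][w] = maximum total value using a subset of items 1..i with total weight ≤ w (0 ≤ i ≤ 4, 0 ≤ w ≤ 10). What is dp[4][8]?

i\w   0   1   2   3   4   5   6   7   8   9  10
  0   0   0   0   0   0   0   0   0   0   0   0
  1   0   0   0   0   0   1   1   1   1   1   1
  2   0   0   0   0   0  10  10  10  10  10  11
  3   0   4   4   4   4  10  14  14  14  14  14
  4   0   4   4   4   4  10  14  14  14  14  20

14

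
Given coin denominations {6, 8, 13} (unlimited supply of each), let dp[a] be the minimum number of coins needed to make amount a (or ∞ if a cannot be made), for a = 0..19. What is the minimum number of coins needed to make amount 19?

 a  0  1  2  3  4  5  6  7  8  9 10 11 12 13 14 15 16 17 18 19
dp  0  -  -  -  -  -  1  -  1  -  -  -  2  1  2  -  2  -  3  2
(- denotes ∞ / unreachable)

2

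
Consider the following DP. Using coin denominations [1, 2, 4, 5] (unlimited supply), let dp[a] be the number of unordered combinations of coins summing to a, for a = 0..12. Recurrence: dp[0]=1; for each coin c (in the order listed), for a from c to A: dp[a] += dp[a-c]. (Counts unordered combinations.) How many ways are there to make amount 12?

after  coin     0     1     2     3     4     5     6     7     8     9    10    11    12
          1     1     1     1     1     1     1     1     1     1     1     1     1     1
          2     1     1     2     2     3     3     4     4     5     5     6     6     7
          4     1     1     2     2     4     4     6     6     9     9    12    12    16
          5     1     1     2     2     4     5     7     8    11    13    17    19    24

24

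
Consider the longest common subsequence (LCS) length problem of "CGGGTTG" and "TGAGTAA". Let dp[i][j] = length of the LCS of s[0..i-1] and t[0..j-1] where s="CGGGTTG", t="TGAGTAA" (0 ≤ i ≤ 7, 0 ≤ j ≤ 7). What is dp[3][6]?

   ''  T  G  A  G  T  A  A
''  0  0  0  0  0  0  0  0
 C  0  0  0  0  0  0  0  0
 G  0  0  1  1  1  1  1  1
 G  0  0  1  1  2  2  2  2
 G  0  0  1  1  2  2  2  2
 T  0  1  1  1  2  3  3  3
 T  0  1  1  1  2  3  3  3
 G  0  1  2  2  2  3  3  3

2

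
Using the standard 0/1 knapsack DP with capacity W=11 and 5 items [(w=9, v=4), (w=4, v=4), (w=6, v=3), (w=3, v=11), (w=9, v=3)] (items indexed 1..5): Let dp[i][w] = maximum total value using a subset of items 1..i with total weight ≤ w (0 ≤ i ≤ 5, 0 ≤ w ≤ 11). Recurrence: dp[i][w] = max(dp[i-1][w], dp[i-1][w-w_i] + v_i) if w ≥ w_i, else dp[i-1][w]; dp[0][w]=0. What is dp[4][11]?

15

i\w   0   1   2   3   4   5   6   7   8   9  10  11
  0   0   0   0   0   0   0   0   0   0   0   0   0
  1   0   0   0   0   0   0   0   0   0   4   4   4
  2   0   0   0   0   4   4   4   4   4   4   4   4
  3   0   0   0   0   4   4   4   4   4   4   7   7
  4   0   0   0  11  11  11  11  15  15  15  15  15
  5   0   0   0  11  11  11  11  15  15  15  15  15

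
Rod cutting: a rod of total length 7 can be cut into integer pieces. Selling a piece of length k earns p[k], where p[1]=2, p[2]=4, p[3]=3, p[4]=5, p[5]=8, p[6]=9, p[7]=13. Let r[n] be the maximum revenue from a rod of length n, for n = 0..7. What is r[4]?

   n    0    1    2    3    4    5    6    7
r[n]    0    2    4    6    8   10   12   14

8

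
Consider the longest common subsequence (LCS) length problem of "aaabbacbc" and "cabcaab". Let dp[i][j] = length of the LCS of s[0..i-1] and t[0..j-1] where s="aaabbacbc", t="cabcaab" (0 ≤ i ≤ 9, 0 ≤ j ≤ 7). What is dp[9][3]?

2

   ''  c  a  b  c  a  a  b
''  0  0  0  0  0  0  0  0
 a  0  0  1  1  1  1  1  1
 a  0  0  1  1  1  2  2  2
 a  0  0  1  1  1  2  3  3
 b  0  0  1  2  2  2  3  4
 b  0  0  1  2  2  2  3  4
 a  0  0  1  2  2  3  3  4
 c  0  1  1  2  3  3  3  4
 b  0  1  1  2  3  3  3  4
 c  0  1  1  2  3  3  3  4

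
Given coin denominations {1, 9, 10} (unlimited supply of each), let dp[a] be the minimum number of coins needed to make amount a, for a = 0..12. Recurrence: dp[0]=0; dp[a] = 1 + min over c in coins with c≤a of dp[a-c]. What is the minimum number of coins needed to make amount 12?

3

 a  0  1  2  3  4  5  6  7  8  9 10 11 12
dp  0  1  2  3  4  5  6  7  8  1  1  2  3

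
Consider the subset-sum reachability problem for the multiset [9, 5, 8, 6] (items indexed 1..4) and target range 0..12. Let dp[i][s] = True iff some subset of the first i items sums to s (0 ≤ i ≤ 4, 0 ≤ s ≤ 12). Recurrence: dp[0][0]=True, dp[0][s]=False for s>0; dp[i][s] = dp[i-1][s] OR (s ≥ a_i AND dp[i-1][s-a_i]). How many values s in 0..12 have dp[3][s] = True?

4

i\s   0   1   2   3   4   5   6   7   8   9  10  11  12
  0   T   F   F   F   F   F   F   F   F   F   F   F   F
  1   T   F   F   F   F   F   F   F   F   T   F   F   F
  2   T   F   F   F   F   T   F   F   F   T   F   F   F
  3   T   F   F   F   F   T   F   F   T   T   F   F   F
  4   T   F   F   F   F   T   T   F   T   T   F   T   F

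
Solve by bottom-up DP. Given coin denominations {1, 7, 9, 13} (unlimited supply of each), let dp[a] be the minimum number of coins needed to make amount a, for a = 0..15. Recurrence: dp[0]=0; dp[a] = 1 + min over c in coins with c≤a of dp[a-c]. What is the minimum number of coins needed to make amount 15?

3

 a  0  1  2  3  4  5  6  7  8  9 10 11 12 13 14 15
dp  0  1  2  3  4  5  6  1  2  1  2  3  4  1  2  3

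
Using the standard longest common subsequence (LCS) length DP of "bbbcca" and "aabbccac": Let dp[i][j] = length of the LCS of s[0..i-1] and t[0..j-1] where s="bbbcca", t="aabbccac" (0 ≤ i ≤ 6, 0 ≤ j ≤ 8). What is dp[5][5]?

   ''  a  a  b  b  c  c  a  c
''  0  0  0  0  0  0  0  0  0
 b  0  0  0  1  1  1  1  1  1
 b  0  0  0  1  2  2  2  2  2
 b  0  0  0  1  2  2  2  2  2
 c  0  0  0  1  2  3  3  3  3
 c  0  0  0  1  2  3  4  4  4
 a  0  1  1  1  2  3  4  5  5

3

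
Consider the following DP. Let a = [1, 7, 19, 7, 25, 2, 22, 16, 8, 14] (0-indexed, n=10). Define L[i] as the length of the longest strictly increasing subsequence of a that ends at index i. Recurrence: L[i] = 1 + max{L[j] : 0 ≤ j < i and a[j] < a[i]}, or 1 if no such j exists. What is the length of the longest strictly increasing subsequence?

4

   i    0    1    2    3    4    5    6    7    8    9
a[i]    1    7   19    7   25    2   22   16    8   14
L[i]    1    2    3    2    4    2    4    3    3    4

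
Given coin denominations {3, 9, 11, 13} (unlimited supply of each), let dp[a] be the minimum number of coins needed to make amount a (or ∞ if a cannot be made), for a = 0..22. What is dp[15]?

 a  0  1  2  3  4  5  6  7  8  9 10 11 12 13 14 15 16 17 18 19 20 21 22
dp  0  -  -  1  -  -  2  -  -  1  -  1  2  1  2  3  2  3  2  3  2  3  2
(- denotes ∞ / unreachable)

3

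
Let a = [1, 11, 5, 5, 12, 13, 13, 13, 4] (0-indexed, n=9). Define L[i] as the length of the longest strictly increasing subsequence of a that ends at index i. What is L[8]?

2

   i    0    1    2    3    4    5    6    7    8
a[i]    1   11    5    5   12   13   13   13    4
L[i]    1    2    2    2    3    4    4    4    2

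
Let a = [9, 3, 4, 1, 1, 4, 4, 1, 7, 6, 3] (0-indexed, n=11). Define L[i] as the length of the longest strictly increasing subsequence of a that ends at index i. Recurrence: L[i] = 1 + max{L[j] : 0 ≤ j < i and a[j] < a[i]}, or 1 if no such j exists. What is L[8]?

3

   i    0    1    2    3    4    5    6    7    8    9   10
a[i]    9    3    4    1    1    4    4    1    7    6    3
L[i]    1    1    2    1    1    2    2    1    3    3    2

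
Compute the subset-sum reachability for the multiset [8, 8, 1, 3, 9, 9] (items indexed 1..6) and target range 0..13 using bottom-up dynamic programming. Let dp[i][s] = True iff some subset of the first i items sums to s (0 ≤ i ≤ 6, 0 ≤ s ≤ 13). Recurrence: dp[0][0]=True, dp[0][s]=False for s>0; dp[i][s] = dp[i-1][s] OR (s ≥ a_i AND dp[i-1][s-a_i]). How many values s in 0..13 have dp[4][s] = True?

i\s   0   1   2   3   4   5   6   7   8   9  10  11  12  13
  0   T   F   F   F   F   F   F   F   F   F   F   F   F   F
  1   T   F   F   F   F   F   F   F   T   F   F   F   F   F
  2   T   F   F   F   F   F   F   F   T   F   F   F   F   F
  3   T   T   F   F   F   F   F   F   T   T   F   F   F   F
  4   T   T   F   T   T   F   F   F   T   T   F   T   T   F
  5   T   T   F   T   T   F   F   F   T   T   T   T   T   T
  6   T   T   F   T   T   F   F   F   T   T   T   T   T   T

8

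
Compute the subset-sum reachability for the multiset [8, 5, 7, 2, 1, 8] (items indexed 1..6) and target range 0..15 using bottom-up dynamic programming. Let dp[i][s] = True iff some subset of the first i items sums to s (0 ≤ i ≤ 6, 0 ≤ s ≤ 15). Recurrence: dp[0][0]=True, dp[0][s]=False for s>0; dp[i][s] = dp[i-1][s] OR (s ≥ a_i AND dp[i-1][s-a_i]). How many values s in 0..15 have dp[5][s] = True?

15

i\s   0   1   2   3   4   5   6   7   8   9  10  11  12  13  14  15
  0   T   F   F   F   F   F   F   F   F   F   F   F   F   F   F   F
  1   T   F   F   F   F   F   F   F   T   F   F   F   F   F   F   F
  2   T   F   F   F   F   T   F   F   T   F   F   F   F   T   F   F
  3   T   F   F   F   F   T   F   T   T   F   F   F   T   T   F   T
  4   T   F   T   F   F   T   F   T   T   T   T   F   T   T   T   T
  5   T   T   T   T   F   T   T   T   T   T   T   T   T   T   T   T
  6   T   T   T   T   F   T   T   T   T   T   T   T   T   T   T   T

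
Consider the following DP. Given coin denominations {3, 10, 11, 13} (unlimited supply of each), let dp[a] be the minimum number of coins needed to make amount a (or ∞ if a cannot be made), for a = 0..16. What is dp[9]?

3

 a  0  1  2  3  4  5  6  7  8  9 10 11 12 13 14 15 16
dp  0  -  -  1  -  -  2  -  -  3  1  1  4  1  2  5  2
(- denotes ∞ / unreachable)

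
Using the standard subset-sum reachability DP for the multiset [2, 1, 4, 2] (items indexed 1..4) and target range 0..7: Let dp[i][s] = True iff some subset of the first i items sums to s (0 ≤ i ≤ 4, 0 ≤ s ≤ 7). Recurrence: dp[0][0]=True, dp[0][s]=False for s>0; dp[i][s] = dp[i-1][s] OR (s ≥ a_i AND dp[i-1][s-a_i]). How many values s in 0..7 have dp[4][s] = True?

i\s   0   1   2   3   4   5   6   7
  0   T   F   F   F   F   F   F   F
  1   T   F   T   F   F   F   F   F
  2   T   T   T   T   F   F   F   F
  3   T   T   T   T   T   T   T   T
  4   T   T   T   T   T   T   T   T

8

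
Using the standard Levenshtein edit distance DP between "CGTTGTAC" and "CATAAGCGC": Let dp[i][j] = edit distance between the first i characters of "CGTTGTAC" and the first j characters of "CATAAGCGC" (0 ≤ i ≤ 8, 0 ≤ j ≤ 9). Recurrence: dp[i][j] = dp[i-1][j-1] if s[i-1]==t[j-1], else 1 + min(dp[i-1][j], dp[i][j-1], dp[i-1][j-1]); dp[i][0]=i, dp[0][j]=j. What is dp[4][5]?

3

   ''  C  A  T  A  A  G  C  G  C
''  0  1  2  3  4  5  6  7  8  9
 C  1  0  1  2  3  4  5  6  7  8
 G  2  1  1  2  3  4  4  5  6  7
 T  3  2  2  1  2  3  4  5  6  7
 T  4  3  3  2  2  3  4  5  6  7
 G  5  4  4  3  3  3  3  4  5  6
 T  6  5  5  4  4  4  4  4  5  6
 A  7  6  5  5  4  4  5  5  5  6
 C  8  7  6  6  5  5  5  5  6  5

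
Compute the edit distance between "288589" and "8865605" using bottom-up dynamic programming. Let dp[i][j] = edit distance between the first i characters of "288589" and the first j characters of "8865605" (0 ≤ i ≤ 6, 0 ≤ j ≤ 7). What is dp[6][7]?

   ''  8  8  6  5  6  0  5
''  0  1  2  3  4  5  6  7
 2  1  1  2  3  4  5  6  7
 8  2  1  1  2  3  4  5  6
 8  3  2  1  2  3  4  5  6
 5  4  3  2  2  2  3  4  5
 8  5  4  3  3  3  3  4  5
 9  6  5  4  4  4  4  4  5

5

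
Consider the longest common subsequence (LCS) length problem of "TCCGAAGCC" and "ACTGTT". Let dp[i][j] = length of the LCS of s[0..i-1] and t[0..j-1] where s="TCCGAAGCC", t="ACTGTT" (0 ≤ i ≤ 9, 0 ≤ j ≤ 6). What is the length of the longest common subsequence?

   ''  A  C  T  G  T  T
''  0  0  0  0  0  0  0
 T  0  0  0  1  1  1  1
 C  0  0  1  1  1  1  1
 C  0  0  1  1  1  1  1
 G  0  0  1  1  2  2  2
 A  0  1  1  1  2  2  2
 A  0  1  1  1  2  2  2
 G  0  1  1  1  2  2  2
 C  0  1  2  2  2  2  2
 C  0  1  2  2  2  2  2

2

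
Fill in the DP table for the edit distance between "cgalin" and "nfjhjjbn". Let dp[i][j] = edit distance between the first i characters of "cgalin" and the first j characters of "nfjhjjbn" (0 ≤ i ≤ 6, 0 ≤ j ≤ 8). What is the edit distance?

7

   ''  n  f  j  h  j  j  b  n
''  0  1  2  3  4  5  6  7  8
 c  1  1  2  3  4  5  6  7  8
 g  2  2  2  3  4  5  6  7  8
 a  3  3  3  3  4  5  6  7  8
 l  4  4  4  4  4  5  6  7  8
 i  5  5  5  5  5  5  6  7  8
 n  6  5  6  6  6  6  6  7  7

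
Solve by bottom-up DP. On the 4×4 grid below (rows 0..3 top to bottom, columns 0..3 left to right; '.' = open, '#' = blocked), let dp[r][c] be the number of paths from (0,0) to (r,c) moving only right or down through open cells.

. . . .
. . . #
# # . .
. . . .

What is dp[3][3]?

6

r\c   0   1   2   3
  0   1   1   1   1
  1   1   2   3   0
  2   0   0   3   3
  3   0   0   3   6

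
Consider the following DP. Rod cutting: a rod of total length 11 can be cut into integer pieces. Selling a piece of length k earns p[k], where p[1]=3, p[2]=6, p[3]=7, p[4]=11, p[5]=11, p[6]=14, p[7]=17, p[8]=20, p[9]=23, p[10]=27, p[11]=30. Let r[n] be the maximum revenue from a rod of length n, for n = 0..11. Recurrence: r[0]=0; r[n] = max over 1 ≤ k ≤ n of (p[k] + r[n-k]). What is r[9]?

   n    0    1    2    3    4    5    6    7    8    9   10   11
r[n]    0    3    6    9   12   15   18   21   24   27   30   33

27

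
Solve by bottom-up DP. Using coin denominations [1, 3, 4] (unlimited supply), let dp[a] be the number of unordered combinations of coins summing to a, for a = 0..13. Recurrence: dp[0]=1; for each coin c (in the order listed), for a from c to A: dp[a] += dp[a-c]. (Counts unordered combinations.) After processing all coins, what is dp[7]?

5

after  coin     0     1     2     3     4     5     6     7     8     9    10    11    12    13
          1     1     1     1     1     1     1     1     1     1     1     1     1     1     1
          3     1     1     1     2     2     2     3     3     3     4     4     4     5     5
          4     1     1     1     2     3     3     4     5     6     7     8     9    11    12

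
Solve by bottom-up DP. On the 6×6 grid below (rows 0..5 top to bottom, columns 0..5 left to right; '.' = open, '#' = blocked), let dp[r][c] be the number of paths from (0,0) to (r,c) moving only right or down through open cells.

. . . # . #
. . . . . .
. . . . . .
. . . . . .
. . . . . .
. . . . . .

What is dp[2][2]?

r\c   0   1   2   3   4   5
  0   1   1   1   0   0   0
  1   1   2   3   3   3   3
  2   1   3   6   9  12  15
  3   1   4  10  19  31  46
  4   1   5  15  34  65 111
  5   1   6  21  55 120 231

6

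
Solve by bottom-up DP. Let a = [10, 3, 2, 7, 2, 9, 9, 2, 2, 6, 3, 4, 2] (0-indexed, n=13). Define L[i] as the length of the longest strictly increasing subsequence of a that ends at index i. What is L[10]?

2

   i    0    1    2    3    4    5    6    7    8    9   10   11   12
a[i]   10    3    2    7    2    9    9    2    2    6    3    4    2
L[i]    1    1    1    2    1    3    3    1    1    2    2    3    1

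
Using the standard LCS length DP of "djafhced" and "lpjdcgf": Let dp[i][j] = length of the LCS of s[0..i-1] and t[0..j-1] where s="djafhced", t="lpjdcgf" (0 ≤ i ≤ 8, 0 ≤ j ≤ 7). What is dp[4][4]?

   ''  l  p  j  d  c  g  f
''  0  0  0  0  0  0  0  0
 d  0  0  0  0  1  1  1  1
 j  0  0  0  1  1  1  1  1
 a  0  0  0  1  1  1  1  1
 f  0  0  0  1  1  1  1  2
 h  0  0  0  1  1  1  1  2
 c  0  0  0  1  1  2  2  2
 e  0  0  0  1  1  2  2  2
 d  0  0  0  1  2  2  2  2

1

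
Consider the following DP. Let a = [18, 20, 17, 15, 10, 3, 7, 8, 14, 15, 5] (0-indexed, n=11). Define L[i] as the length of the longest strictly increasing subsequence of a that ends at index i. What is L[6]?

2

   i    0    1    2    3    4    5    6    7    8    9   10
a[i]   18   20   17   15   10    3    7    8   14   15    5
L[i]    1    2    1    1    1    1    2    3    4    5    2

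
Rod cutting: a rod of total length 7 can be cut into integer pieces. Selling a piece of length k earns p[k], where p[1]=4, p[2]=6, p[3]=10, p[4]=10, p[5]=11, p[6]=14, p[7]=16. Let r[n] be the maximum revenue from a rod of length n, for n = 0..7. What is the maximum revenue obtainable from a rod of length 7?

   n    0    1    2    3    4    5    6    7
r[n]    0    4    8   12   16   20   24   28

28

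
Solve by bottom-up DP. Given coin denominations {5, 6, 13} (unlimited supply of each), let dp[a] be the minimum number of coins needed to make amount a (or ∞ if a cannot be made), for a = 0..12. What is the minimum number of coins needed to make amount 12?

2

 a  0  1  2  3  4  5  6  7  8  9 10 11 12
dp  0  -  -  -  -  1  1  -  -  -  2  2  2
(- denotes ∞ / unreachable)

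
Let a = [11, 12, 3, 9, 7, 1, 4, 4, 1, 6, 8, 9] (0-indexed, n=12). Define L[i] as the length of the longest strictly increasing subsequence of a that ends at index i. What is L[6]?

2

   i    0    1    2    3    4    5    6    7    8    9   10   11
a[i]   11   12    3    9    7    1    4    4    1    6    8    9
L[i]    1    2    1    2    2    1    2    2    1    3    4    5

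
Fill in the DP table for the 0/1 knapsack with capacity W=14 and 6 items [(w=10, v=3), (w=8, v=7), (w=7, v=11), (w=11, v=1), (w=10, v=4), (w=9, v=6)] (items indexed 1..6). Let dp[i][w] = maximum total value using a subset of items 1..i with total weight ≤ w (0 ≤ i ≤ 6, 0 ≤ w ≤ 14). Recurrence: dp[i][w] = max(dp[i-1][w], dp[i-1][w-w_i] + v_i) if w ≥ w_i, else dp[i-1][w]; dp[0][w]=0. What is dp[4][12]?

11

i\w   0   1   2   3   4   5   6   7   8   9  10  11  12  13  14
  0   0   0   0   0   0   0   0   0   0   0   0   0   0   0   0
  1   0   0   0   0   0   0   0   0   0   0   3   3   3   3   3
  2   0   0   0   0   0   0   0   0   7   7   7   7   7   7   7
  3   0   0   0   0   0   0   0  11  11  11  11  11  11  11  11
  4   0   0   0   0   0   0   0  11  11  11  11  11  11  11  11
  5   0   0   0   0   0   0   0  11  11  11  11  11  11  11  11
  6   0   0   0   0   0   0   0  11  11  11  11  11  11  11  11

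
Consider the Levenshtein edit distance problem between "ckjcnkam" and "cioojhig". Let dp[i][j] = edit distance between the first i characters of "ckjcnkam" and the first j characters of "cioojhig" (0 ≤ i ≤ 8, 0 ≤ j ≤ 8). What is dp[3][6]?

4

   ''  c  i  o  o  j  h  i  g
''  0  1  2  3  4  5  6  7  8
 c  1  0  1  2  3  4  5  6  7
 k  2  1  1  2  3  4  5  6  7
 j  3  2  2  2  3  3  4  5  6
 c  4  3  3  3  3  4  4  5  6
 n  5  4  4  4  4  4  5  5  6
 k  6  5  5  5  5  5  5  6  6
 a  7  6  6  6  6  6  6  6  7
 m  8  7  7  7  7  7  7  7  7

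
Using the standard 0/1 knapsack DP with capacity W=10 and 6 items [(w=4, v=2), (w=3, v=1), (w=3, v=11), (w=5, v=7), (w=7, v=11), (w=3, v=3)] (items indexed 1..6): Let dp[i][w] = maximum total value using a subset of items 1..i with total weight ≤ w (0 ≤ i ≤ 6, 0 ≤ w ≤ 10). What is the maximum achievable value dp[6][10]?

22

i\w   0   1   2   3   4   5   6   7   8   9  10
  0   0   0   0   0   0   0   0   0   0   0   0
  1   0   0   0   0   2   2   2   2   2   2   2
  2   0   0   0   1   2   2   2   3   3   3   3
  3   0   0   0  11  11  11  12  13  13  13  14
  4   0   0   0  11  11  11  12  13  18  18  18
  5   0   0   0  11  11  11  12  13  18  18  22
  6   0   0   0  11  11  11  14  14  18  18  22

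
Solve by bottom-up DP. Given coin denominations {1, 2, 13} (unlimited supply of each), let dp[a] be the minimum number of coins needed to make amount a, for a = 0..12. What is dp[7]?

 a  0  1  2  3  4  5  6  7  8  9 10 11 12
dp  0  1  1  2  2  3  3  4  4  5  5  6  6

4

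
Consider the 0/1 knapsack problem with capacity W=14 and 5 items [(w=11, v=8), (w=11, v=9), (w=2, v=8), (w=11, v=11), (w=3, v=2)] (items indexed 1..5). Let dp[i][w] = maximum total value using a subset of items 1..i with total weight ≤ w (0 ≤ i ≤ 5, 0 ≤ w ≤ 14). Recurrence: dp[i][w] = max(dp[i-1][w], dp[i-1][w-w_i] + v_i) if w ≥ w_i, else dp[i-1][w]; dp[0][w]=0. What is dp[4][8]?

i\w   0   1   2   3   4   5   6   7   8   9  10  11  12  13  14
  0   0   0   0   0   0   0   0   0   0   0   0   0   0   0   0
  1   0   0   0   0   0   0   0   0   0   0   0   8   8   8   8
  2   0   0   0   0   0   0   0   0   0   0   0   9   9   9   9
  3   0   0   8   8   8   8   8   8   8   8   8   9   9  17  17
  4   0   0   8   8   8   8   8   8   8   8   8  11  11  19  19
  5   0   0   8   8   8  10  10  10  10  10  10  11  11  19  19

8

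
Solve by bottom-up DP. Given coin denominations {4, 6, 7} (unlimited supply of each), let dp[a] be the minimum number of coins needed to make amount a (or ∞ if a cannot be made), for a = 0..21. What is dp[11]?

2

 a  0  1  2  3  4  5  6  7  8  9 10 11 12 13 14 15 16 17 18 19 20 21
dp  0  -  -  -  1  -  1  1  2  -  2  2  2  2  2  3  3  3  3  3  3  3
(- denotes ∞ / unreachable)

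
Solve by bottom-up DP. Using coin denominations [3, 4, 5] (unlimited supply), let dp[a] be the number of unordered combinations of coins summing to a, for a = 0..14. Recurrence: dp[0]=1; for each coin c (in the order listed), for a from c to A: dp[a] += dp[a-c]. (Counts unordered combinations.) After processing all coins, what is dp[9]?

2

after  coin     0     1     2     3     4     5     6     7     8     9    10    11    12    13    14
          3     1     0     0     1     0     0     1     0     0     1     0     0     1     0     0
          4     1     0     0     1     1     0     1     1     1     1     1     1     2     1     1
          5     1     0     0     1     1     1     1     1     2     2     2     2     3     3     3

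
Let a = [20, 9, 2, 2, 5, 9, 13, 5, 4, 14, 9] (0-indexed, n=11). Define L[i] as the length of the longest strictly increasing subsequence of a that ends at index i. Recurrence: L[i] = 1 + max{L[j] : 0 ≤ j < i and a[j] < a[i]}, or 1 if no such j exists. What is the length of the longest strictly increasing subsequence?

5

   i    0    1    2    3    4    5    6    7    8    9   10
a[i]   20    9    2    2    5    9   13    5    4   14    9
L[i]    1    1    1    1    2    3    4    2    2    5    3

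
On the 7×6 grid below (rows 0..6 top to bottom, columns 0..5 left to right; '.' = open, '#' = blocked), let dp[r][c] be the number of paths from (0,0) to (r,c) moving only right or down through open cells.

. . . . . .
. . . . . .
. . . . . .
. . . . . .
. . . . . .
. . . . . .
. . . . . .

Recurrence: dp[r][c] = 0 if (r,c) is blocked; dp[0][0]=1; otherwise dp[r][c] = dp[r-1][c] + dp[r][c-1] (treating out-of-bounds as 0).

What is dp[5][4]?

126

r\c   0   1   2   3   4   5
  0   1   1   1   1   1   1
  1   1   2   3   4   5   6
  2   1   3   6  10  15  21
  3   1   4  10  20  35  56
  4   1   5  15  35  70 126
  5   1   6  21  56 126 252
  6   1   7  28  84 210 462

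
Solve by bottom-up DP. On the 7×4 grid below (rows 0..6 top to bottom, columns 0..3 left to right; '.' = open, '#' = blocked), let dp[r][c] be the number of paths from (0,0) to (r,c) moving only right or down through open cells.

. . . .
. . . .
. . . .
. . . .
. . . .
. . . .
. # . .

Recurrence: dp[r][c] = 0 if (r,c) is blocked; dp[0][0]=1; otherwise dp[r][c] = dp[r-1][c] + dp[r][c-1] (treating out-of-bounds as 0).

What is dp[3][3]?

20

r\c   0   1   2   3
  0   1   1   1   1
  1   1   2   3   4
  2   1   3   6  10
  3   1   4  10  20
  4   1   5  15  35
  5   1   6  21  56
  6   1   0  21  77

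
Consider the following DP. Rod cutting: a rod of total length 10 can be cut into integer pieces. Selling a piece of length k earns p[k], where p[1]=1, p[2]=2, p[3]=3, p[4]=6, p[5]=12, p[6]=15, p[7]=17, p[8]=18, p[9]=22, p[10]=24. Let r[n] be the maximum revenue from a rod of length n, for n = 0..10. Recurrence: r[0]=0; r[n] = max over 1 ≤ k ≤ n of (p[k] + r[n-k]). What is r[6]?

15

   n    0    1    2    3    4    5    6    7    8    9   10
r[n]    0    1    2    3    6   12   15   17   18   22   24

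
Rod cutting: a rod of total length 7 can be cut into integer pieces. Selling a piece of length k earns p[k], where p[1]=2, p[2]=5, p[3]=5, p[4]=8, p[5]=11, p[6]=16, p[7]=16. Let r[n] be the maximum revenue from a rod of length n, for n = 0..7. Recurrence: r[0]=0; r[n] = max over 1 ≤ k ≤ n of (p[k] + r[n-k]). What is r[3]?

7

   n    0    1    2    3    4    5    6    7
r[n]    0    2    5    7   10   12   16   18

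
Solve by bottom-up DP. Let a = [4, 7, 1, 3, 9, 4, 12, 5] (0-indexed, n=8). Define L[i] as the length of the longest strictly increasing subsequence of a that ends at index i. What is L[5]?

   i    0    1    2    3    4    5    6    7
a[i]    4    7    1    3    9    4   12    5
L[i]    1    2    1    2    3    3    4    4

3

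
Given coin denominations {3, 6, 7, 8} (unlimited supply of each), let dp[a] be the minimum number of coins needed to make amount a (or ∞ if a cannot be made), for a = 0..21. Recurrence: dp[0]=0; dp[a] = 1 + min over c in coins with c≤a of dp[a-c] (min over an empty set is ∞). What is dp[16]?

2

 a  0  1  2  3  4  5  6  7  8  9 10 11 12 13 14 15 16 17 18 19 20 21
dp  0  -  -  1  -  -  1  1  1  2  2  2  2  2  2  2  2  3  3  3  3  3
(- denotes ∞ / unreachable)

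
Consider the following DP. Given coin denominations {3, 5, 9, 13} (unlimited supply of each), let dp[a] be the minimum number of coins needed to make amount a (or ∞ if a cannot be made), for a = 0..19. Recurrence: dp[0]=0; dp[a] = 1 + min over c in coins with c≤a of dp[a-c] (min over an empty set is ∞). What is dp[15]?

3

 a  0  1  2  3  4  5  6  7  8  9 10 11 12 13 14 15 16 17 18 19
dp  0  -  -  1  -  1  2  -  2  1  2  3  2  1  2  3  2  3  2  3
(- denotes ∞ / unreachable)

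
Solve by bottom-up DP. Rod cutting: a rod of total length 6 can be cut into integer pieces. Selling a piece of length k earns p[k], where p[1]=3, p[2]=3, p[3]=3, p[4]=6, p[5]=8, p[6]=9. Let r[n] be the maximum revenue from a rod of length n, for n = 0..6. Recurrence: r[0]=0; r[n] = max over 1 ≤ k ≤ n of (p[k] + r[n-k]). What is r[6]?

   n    0    1    2    3    4    5    6
r[n]    0    3    6    9   12   15   18

18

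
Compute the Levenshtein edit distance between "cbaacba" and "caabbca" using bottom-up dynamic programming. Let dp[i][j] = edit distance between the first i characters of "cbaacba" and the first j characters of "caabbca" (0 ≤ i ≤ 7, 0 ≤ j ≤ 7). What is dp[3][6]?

4

   ''  c  a  a  b  b  c  a
''  0  1  2  3  4  5  6  7
 c  1  0  1  2  3  4  5  6
 b  2  1  1  2  2  3  4  5
 a  3  2  1  1  2  3  4  4
 a  4  3  2  1  2  3  4  4
 c  5  4  3  2  2  3  3  4
 b  6  5  4  3  2  2  3  4
 a  7  6  5  4  3  3  3  3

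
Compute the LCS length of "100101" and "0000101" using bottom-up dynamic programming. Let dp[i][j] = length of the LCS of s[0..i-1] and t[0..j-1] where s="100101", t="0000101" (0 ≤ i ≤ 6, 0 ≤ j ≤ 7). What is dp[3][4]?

   ''  0  0  0  0  1  0  1
''  0  0  0  0  0  0  0  0
 1  0  0  0  0  0  1  1  1
 0  0  1  1  1  1  1  2  2
 0  0  1  2  2  2  2  2  2
 1  0  1  2  2  2  3  3  3
 0  0  1  2  3  3  3  4  4
 1  0  1  2  3  3  4  4  5

2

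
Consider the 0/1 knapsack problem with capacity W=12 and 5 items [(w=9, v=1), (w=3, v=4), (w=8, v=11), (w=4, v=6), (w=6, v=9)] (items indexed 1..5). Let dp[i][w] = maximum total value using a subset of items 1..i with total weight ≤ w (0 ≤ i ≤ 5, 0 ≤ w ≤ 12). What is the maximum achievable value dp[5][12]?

i\w   0   1   2   3   4   5   6   7   8   9  10  11  12
  0   0   0   0   0   0   0   0   0   0   0   0   0   0
  1   0   0   0   0   0   0   0   0   0   1   1   1   1
  2   0   0   0   4   4   4   4   4   4   4   4   4   5
  3   0   0   0   4   4   4   4   4  11  11  11  15  15
  4   0   0   0   4   6   6   6  10  11  11  11  15  17
  5   0   0   0   4   6   6   9  10  11  13  15  15  17

17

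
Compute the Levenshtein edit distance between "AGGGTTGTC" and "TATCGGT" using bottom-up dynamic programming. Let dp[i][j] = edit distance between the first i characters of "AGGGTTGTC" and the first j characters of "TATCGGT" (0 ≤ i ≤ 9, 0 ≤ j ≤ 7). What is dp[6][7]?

4

   ''  T  A  T  C  G  G  T
''  0  1  2  3  4  5  6  7
 A  1  1  1  2  3  4  5  6
 G  2  2  2  2  3  3  4  5
 G  3  3  3  3  3  3  3  4
 G  4  4  4  4  4  3  3  4
 T  5  4  5  4  5  4  4  3
 T  6  5  5  5  5  5  5  4
 G  7  6  6  6  6  5  5  5
 T  8  7  7  6  7  6  6  5
 C  9  8  8  7  6  7  7  6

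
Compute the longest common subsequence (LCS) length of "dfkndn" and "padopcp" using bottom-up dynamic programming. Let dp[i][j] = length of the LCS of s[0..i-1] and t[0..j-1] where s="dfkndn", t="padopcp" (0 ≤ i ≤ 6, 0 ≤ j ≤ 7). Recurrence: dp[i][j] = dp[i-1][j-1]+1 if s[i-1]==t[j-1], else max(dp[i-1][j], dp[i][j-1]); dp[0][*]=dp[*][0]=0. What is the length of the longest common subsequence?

   ''  p  a  d  o  p  c  p
''  0  0  0  0  0  0  0  0
 d  0  0  0  1  1  1  1  1
 f  0  0  0  1  1  1  1  1
 k  0  0  0  1  1  1  1  1
 n  0  0  0  1  1  1  1  1
 d  0  0  0  1  1  1  1  1
 n  0  0  0  1  1  1  1  1

1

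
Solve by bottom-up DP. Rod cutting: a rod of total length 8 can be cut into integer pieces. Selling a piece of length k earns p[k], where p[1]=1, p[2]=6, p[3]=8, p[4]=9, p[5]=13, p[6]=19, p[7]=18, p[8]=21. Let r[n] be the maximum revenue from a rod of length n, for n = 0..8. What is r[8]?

25

   n    0    1    2    3    4    5    6    7    8
r[n]    0    1    6    8   12   14   19   20   25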